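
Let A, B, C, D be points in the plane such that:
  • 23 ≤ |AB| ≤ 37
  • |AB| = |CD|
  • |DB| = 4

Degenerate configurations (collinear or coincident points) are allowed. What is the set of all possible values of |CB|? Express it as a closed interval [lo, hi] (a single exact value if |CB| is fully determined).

|AB| ∈ [23, 37]
|BD| ∈ {4}
|CD| ∈ [23, 37]
|AD| ∈ [19, 41]
|BC| ∈ [19, 41]
|AC| ∈ [0, 78]

|CB| ∈ [19, 41]  (≈ [19.0000, 41.0000])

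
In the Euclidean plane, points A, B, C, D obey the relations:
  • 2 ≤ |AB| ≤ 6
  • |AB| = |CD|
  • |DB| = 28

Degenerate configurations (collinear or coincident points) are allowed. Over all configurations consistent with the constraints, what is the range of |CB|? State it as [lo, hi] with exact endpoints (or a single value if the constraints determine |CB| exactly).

|CB| ∈ [22, 34]  (≈ [22.0000, 34.0000])

|AB| ∈ [2, 6]
|BD| ∈ {28}
|CD| ∈ [2, 6]
|AD| ∈ [22, 34]
|BC| ∈ [22, 34]
|AC| ∈ [16, 40]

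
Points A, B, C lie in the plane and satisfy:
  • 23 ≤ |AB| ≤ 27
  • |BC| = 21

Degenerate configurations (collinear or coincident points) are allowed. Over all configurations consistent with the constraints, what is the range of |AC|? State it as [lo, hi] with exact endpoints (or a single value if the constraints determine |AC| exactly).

|AB| ∈ [23, 27]
|BC| ∈ {21}
|AC| ∈ [2, 48]

|AC| ∈ [2, 48]  (≈ [2.0000, 48.0000])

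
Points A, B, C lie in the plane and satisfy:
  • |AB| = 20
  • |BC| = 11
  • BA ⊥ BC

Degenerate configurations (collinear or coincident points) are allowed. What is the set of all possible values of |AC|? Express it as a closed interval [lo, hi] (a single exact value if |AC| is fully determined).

|AC| = √(521)  (≈ 22.8254)

|AB| ∈ {20}
|BC| ∈ {11}
|AC| ∈ {√(521)}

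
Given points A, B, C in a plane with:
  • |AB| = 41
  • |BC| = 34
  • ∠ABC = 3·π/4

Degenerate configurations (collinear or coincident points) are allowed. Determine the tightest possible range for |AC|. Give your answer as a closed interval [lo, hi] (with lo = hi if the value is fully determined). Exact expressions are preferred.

|AB| ∈ {41}
|BC| ∈ {34}
|AC| ∈ {√(1394·√(2) + 2837)}

|AC| = √(1394·√(2) + 2837)  (≈ 69.3427)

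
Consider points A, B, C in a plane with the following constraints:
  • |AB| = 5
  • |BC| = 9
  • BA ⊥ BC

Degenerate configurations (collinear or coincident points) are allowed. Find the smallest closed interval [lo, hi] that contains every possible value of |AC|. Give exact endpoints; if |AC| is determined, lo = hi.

|AB| ∈ {5}
|BC| ∈ {9}
|AC| ∈ {√(106)}

|AC| = √(106)  (≈ 10.2956)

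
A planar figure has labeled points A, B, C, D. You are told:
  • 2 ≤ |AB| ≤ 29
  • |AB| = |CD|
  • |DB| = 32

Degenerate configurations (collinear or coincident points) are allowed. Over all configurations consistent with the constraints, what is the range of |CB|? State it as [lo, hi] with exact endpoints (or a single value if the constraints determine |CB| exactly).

|CB| ∈ [3, 61]  (≈ [3.0000, 61.0000])

|AB| ∈ [2, 29]
|BD| ∈ {32}
|CD| ∈ [2, 29]
|AD| ∈ [3, 61]
|BC| ∈ [3, 61]
|AC| ∈ [0, 90]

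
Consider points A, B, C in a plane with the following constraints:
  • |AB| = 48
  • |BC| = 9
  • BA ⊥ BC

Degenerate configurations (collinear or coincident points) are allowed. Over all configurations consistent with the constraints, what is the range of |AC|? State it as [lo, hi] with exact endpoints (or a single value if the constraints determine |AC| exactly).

|AB| ∈ {48}
|BC| ∈ {9}
|AC| ∈ {3·√(265)}

|AC| = 3·√(265)  (≈ 48.8365)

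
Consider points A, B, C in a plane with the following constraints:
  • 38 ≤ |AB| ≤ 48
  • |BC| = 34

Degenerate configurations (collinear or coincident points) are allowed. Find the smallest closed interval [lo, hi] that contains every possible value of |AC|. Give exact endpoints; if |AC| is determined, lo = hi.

|AB| ∈ [38, 48]
|BC| ∈ {34}
|AC| ∈ [4, 82]

|AC| ∈ [4, 82]  (≈ [4.0000, 82.0000])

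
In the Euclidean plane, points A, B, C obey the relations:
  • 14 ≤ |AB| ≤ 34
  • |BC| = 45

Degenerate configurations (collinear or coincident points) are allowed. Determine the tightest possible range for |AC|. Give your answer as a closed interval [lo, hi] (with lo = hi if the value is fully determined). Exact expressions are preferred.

|AC| ∈ [11, 79]  (≈ [11.0000, 79.0000])

|AB| ∈ [14, 34]
|BC| ∈ {45}
|AC| ∈ [11, 79]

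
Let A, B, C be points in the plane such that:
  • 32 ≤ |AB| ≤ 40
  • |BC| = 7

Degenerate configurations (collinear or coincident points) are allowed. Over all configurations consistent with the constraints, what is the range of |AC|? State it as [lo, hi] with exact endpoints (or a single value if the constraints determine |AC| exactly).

|AB| ∈ [32, 40]
|BC| ∈ {7}
|AC| ∈ [25, 47]

|AC| ∈ [25, 47]  (≈ [25.0000, 47.0000])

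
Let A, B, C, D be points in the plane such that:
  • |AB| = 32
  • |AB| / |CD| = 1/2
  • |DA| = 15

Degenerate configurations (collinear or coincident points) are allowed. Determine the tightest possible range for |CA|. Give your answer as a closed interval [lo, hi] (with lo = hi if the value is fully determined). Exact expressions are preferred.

|CA| ∈ [49, 79]  (≈ [49.0000, 79.0000])

|AB| ∈ {32}
|AD| ∈ {15}
|CD| ∈ {64}
|BD| ∈ [17, 47]
|AC| ∈ [49, 79]
|BC| ∈ [17, 111]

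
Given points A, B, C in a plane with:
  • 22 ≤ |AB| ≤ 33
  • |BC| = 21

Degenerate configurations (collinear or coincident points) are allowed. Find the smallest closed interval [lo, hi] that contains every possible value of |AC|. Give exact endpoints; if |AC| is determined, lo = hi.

|AB| ∈ [22, 33]
|BC| ∈ {21}
|AC| ∈ [1, 54]

|AC| ∈ [1, 54]  (≈ [1.0000, 54.0000])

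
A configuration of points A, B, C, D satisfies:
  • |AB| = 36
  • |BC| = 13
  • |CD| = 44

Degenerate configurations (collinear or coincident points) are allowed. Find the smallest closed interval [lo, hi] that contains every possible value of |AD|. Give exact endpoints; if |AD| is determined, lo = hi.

|AB| ∈ {36}
|BC| ∈ {13}
|CD| ∈ {44}
|AC| ∈ [23, 49]
|BD| ∈ [31, 57]
|AD| ∈ [0, 93]

|AD| ∈ [0, 93]  (≈ [0.0000, 93.0000])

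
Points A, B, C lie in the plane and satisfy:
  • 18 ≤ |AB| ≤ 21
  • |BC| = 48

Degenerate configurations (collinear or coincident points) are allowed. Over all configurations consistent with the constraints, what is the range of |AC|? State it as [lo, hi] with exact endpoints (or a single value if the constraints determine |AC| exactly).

|AB| ∈ [18, 21]
|BC| ∈ {48}
|AC| ∈ [27, 69]

|AC| ∈ [27, 69]  (≈ [27.0000, 69.0000])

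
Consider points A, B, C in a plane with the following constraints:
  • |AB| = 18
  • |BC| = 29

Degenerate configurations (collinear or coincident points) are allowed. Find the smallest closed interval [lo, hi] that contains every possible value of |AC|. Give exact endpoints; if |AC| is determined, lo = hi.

|AC| ∈ [11, 47]  (≈ [11.0000, 47.0000])

|AB| ∈ {18}
|BC| ∈ {29}
|AC| ∈ [11, 47]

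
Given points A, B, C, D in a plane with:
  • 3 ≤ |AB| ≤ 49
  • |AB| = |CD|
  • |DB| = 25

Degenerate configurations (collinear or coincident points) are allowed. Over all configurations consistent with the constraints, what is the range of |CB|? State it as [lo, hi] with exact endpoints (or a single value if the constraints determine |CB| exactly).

|CB| ∈ [0, 74]  (≈ [0.0000, 74.0000])

|AB| ∈ [3, 49]
|BD| ∈ {25}
|CD| ∈ [3, 49]
|AD| ∈ [0, 74]
|BC| ∈ [0, 74]
|AC| ∈ [0, 123]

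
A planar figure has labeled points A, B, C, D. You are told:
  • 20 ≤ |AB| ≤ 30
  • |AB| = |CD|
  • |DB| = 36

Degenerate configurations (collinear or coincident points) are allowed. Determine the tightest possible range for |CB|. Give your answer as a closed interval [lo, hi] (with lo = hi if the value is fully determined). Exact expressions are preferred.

|CB| ∈ [6, 66]  (≈ [6.0000, 66.0000])

|AB| ∈ [20, 30]
|BD| ∈ {36}
|CD| ∈ [20, 30]
|AD| ∈ [6, 66]
|BC| ∈ [6, 66]
|AC| ∈ [0, 96]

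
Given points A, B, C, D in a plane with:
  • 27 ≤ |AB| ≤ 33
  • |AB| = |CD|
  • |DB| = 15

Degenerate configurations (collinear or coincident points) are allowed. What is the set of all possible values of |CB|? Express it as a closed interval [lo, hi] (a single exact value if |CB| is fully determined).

|AB| ∈ [27, 33]
|BD| ∈ {15}
|CD| ∈ [27, 33]
|AD| ∈ [12, 48]
|BC| ∈ [12, 48]
|AC| ∈ [0, 81]

|CB| ∈ [12, 48]  (≈ [12.0000, 48.0000])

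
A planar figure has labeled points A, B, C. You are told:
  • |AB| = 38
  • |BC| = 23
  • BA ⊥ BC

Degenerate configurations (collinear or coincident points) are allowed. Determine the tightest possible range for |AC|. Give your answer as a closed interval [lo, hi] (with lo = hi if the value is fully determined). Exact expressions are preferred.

|AC| = √(1973)  (≈ 44.4185)

|AB| ∈ {38}
|BC| ∈ {23}
|AC| ∈ {√(1973)}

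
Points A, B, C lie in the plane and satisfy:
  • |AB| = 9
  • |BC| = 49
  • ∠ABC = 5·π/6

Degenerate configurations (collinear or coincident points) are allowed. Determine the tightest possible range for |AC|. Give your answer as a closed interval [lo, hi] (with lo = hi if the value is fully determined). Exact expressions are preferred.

|AC| = √(441·√(3) + 2482)  (≈ 56.9722)

|AB| ∈ {9}
|BC| ∈ {49}
|AC| ∈ {√(441·√(3) + 2482)}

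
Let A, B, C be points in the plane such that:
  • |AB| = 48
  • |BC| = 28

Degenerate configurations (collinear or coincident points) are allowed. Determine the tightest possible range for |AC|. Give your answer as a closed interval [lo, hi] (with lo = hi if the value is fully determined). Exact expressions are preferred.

|AC| ∈ [20, 76]  (≈ [20.0000, 76.0000])

|AB| ∈ {48}
|BC| ∈ {28}
|AC| ∈ [20, 76]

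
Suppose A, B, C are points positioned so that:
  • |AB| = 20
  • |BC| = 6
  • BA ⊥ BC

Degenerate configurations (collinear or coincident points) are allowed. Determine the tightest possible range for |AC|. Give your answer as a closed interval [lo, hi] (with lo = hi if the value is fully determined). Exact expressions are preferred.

|AB| ∈ {20}
|BC| ∈ {6}
|AC| ∈ {2·√(109)}

|AC| = 2·√(109)  (≈ 20.8806)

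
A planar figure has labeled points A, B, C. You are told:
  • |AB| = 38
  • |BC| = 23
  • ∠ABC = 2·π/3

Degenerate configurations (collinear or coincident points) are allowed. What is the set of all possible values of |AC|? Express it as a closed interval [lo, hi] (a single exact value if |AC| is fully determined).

|AB| ∈ {38}
|BC| ∈ {23}
|AC| ∈ {√(2847)}

|AC| = √(2847)  (≈ 53.3573)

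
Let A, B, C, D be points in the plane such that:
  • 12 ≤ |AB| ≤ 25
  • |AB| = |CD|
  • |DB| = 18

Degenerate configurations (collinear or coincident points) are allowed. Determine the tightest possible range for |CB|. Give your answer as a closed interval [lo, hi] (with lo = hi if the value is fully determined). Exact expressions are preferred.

|CB| ∈ [0, 43]  (≈ [0.0000, 43.0000])

|AB| ∈ [12, 25]
|BD| ∈ {18}
|CD| ∈ [12, 25]
|AD| ∈ [0, 43]
|BC| ∈ [0, 43]
|AC| ∈ [0, 68]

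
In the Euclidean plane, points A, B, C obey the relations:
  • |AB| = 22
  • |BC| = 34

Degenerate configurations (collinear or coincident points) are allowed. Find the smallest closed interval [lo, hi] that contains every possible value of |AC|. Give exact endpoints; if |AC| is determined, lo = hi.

|AB| ∈ {22}
|BC| ∈ {34}
|AC| ∈ [12, 56]

|AC| ∈ [12, 56]  (≈ [12.0000, 56.0000])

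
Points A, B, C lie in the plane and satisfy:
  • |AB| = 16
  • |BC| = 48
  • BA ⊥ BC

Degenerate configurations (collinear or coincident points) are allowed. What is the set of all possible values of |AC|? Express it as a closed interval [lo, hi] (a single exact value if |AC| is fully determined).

|AB| ∈ {16}
|BC| ∈ {48}
|AC| ∈ {16·√(10)}

|AC| = 16·√(10)  (≈ 50.5964)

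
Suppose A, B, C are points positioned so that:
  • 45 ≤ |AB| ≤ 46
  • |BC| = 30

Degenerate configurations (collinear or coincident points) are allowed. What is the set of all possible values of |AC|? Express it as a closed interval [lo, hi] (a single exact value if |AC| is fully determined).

|AC| ∈ [15, 76]  (≈ [15.0000, 76.0000])

|AB| ∈ [45, 46]
|BC| ∈ {30}
|AC| ∈ [15, 76]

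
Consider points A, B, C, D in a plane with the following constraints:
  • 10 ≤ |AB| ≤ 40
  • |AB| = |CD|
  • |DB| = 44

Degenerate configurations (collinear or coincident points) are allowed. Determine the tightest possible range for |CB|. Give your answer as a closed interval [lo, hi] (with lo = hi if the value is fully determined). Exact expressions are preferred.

|CB| ∈ [4, 84]  (≈ [4.0000, 84.0000])

|AB| ∈ [10, 40]
|BD| ∈ {44}
|CD| ∈ [10, 40]
|AD| ∈ [4, 84]
|BC| ∈ [4, 84]
|AC| ∈ [0, 124]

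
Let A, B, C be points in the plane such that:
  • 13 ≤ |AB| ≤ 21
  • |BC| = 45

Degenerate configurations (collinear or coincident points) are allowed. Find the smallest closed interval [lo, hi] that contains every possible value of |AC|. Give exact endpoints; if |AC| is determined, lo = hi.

|AB| ∈ [13, 21]
|BC| ∈ {45}
|AC| ∈ [24, 66]

|AC| ∈ [24, 66]  (≈ [24.0000, 66.0000])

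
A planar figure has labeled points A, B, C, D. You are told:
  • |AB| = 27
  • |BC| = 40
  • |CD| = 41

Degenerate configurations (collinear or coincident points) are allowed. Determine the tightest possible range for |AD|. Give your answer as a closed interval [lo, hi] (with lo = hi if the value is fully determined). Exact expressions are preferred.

|AB| ∈ {27}
|BC| ∈ {40}
|CD| ∈ {41}
|AC| ∈ [13, 67]
|BD| ∈ [1, 81]
|AD| ∈ [0, 108]

|AD| ∈ [0, 108]  (≈ [0.0000, 108.0000])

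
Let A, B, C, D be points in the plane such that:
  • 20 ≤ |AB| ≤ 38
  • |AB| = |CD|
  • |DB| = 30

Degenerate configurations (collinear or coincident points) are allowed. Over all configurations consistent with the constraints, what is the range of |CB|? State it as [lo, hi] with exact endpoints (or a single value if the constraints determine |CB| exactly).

|AB| ∈ [20, 38]
|BD| ∈ {30}
|CD| ∈ [20, 38]
|AD| ∈ [0, 68]
|BC| ∈ [0, 68]
|AC| ∈ [0, 106]

|CB| ∈ [0, 68]  (≈ [0.0000, 68.0000])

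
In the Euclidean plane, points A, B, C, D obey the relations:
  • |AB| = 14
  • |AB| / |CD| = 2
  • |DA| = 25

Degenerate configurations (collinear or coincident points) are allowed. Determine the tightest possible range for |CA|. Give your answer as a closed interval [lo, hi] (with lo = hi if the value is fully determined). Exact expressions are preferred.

|CA| ∈ [18, 32]  (≈ [18.0000, 32.0000])

|AB| ∈ {14}
|AD| ∈ {25}
|CD| ∈ {7}
|BD| ∈ [11, 39]
|AC| ∈ [18, 32]
|BC| ∈ [4, 46]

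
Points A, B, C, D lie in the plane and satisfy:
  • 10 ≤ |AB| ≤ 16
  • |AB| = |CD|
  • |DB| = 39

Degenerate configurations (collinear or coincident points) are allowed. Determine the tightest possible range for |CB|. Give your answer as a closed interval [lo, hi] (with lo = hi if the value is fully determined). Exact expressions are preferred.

|CB| ∈ [23, 55]  (≈ [23.0000, 55.0000])

|AB| ∈ [10, 16]
|BD| ∈ {39}
|CD| ∈ [10, 16]
|AD| ∈ [23, 55]
|BC| ∈ [23, 55]
|AC| ∈ [7, 71]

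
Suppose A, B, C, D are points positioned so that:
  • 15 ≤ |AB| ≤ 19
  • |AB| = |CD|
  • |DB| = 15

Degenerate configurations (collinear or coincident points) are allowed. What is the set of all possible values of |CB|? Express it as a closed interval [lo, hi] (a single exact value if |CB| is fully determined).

|AB| ∈ [15, 19]
|BD| ∈ {15}
|CD| ∈ [15, 19]
|AD| ∈ [0, 34]
|BC| ∈ [0, 34]
|AC| ∈ [0, 53]

|CB| ∈ [0, 34]  (≈ [0.0000, 34.0000])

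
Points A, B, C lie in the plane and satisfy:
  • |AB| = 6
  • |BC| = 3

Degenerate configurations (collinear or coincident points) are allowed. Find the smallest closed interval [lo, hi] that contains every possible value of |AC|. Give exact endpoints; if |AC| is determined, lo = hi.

|AC| ∈ [3, 9]  (≈ [3.0000, 9.0000])

|AB| ∈ {6}
|BC| ∈ {3}
|AC| ∈ [3, 9]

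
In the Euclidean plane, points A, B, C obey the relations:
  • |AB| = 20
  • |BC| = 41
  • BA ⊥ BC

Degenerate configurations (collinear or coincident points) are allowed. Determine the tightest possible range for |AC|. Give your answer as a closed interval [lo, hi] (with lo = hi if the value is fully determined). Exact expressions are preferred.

|AB| ∈ {20}
|BC| ∈ {41}
|AC| ∈ {√(2081)}

|AC| = √(2081)  (≈ 45.6180)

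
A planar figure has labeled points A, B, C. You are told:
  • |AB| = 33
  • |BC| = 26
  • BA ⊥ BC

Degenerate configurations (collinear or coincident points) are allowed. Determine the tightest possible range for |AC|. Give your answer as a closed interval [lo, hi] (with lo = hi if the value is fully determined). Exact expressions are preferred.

|AC| = √(1765)  (≈ 42.0119)

|AB| ∈ {33}
|BC| ∈ {26}
|AC| ∈ {√(1765)}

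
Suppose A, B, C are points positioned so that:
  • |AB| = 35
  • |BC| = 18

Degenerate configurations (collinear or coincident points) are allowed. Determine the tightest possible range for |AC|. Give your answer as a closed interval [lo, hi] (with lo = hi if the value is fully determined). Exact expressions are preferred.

|AC| ∈ [17, 53]  (≈ [17.0000, 53.0000])

|AB| ∈ {35}
|BC| ∈ {18}
|AC| ∈ [17, 53]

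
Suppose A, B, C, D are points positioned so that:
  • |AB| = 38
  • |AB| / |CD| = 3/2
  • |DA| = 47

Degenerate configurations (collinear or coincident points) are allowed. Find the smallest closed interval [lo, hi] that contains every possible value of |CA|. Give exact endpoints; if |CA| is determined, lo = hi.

|AB| ∈ {38}
|AD| ∈ {47}
|CD| ∈ {76/3}
|BD| ∈ [9, 85]
|AC| ∈ [65/3, 217/3]
|BC| ∈ [0, 331/3]

|CA| ∈ [65/3, 217/3]  (≈ [21.6667, 72.3333])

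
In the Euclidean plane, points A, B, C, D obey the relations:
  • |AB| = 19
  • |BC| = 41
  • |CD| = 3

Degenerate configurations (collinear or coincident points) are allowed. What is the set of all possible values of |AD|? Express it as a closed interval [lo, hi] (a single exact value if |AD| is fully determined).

|AD| ∈ [19, 63]  (≈ [19.0000, 63.0000])

|AB| ∈ {19}
|BC| ∈ {41}
|CD| ∈ {3}
|AC| ∈ [22, 60]
|BD| ∈ [38, 44]
|AD| ∈ [19, 63]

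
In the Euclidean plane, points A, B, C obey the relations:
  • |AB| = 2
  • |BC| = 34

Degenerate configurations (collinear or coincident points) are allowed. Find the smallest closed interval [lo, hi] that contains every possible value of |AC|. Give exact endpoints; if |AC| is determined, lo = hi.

|AB| ∈ {2}
|BC| ∈ {34}
|AC| ∈ [32, 36]

|AC| ∈ [32, 36]  (≈ [32.0000, 36.0000])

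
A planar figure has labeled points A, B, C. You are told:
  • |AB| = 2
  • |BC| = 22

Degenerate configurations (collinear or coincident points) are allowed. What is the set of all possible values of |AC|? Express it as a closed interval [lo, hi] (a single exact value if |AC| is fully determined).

|AB| ∈ {2}
|BC| ∈ {22}
|AC| ∈ [20, 24]

|AC| ∈ [20, 24]  (≈ [20.0000, 24.0000])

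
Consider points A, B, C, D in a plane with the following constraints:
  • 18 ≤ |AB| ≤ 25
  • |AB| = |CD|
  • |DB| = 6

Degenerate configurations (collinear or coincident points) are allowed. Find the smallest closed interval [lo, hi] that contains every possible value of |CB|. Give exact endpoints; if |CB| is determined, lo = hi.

|CB| ∈ [12, 31]  (≈ [12.0000, 31.0000])

|AB| ∈ [18, 25]
|BD| ∈ {6}
|CD| ∈ [18, 25]
|AD| ∈ [12, 31]
|BC| ∈ [12, 31]
|AC| ∈ [0, 56]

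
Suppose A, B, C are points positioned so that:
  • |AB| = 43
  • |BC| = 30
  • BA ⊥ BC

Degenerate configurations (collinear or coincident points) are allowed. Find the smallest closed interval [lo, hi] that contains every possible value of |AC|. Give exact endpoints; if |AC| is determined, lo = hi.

|AB| ∈ {43}
|BC| ∈ {30}
|AC| ∈ {√(2749)}

|AC| = √(2749)  (≈ 52.4309)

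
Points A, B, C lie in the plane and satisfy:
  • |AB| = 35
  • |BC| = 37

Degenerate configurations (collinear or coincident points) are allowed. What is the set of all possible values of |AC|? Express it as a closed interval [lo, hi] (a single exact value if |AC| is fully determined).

|AC| ∈ [2, 72]  (≈ [2.0000, 72.0000])

|AB| ∈ {35}
|BC| ∈ {37}
|AC| ∈ [2, 72]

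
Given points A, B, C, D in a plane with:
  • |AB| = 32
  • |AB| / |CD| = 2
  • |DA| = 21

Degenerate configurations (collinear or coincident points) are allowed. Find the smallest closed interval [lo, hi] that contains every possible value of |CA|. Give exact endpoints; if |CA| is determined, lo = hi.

|AB| ∈ {32}
|AD| ∈ {21}
|CD| ∈ {16}
|BD| ∈ [11, 53]
|AC| ∈ [5, 37]
|BC| ∈ [0, 69]

|CA| ∈ [5, 37]  (≈ [5.0000, 37.0000])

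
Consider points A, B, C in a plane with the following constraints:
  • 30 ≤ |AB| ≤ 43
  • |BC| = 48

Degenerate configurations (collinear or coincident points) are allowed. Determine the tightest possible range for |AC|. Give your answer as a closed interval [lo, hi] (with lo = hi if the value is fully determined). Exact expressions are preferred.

|AB| ∈ [30, 43]
|BC| ∈ {48}
|AC| ∈ [5, 91]

|AC| ∈ [5, 91]  (≈ [5.0000, 91.0000])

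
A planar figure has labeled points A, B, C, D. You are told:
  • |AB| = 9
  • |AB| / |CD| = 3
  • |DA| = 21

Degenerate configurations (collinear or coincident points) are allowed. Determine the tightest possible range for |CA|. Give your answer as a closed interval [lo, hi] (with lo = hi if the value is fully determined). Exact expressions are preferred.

|CA| ∈ [18, 24]  (≈ [18.0000, 24.0000])

|AB| ∈ {9}
|AD| ∈ {21}
|CD| ∈ {3}
|BD| ∈ [12, 30]
|AC| ∈ [18, 24]
|BC| ∈ [9, 33]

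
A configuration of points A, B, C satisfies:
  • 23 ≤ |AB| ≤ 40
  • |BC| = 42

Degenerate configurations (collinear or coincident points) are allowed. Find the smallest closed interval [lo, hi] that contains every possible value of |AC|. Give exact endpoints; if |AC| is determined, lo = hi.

|AB| ∈ [23, 40]
|BC| ∈ {42}
|AC| ∈ [2, 82]

|AC| ∈ [2, 82]  (≈ [2.0000, 82.0000])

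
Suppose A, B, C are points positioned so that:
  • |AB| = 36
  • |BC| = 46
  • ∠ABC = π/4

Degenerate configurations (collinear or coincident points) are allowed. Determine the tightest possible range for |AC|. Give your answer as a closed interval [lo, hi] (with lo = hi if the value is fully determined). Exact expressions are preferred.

|AC| = 2·√(853 - 414·√(2))  (≈ 32.7118)

|AB| ∈ {36}
|BC| ∈ {46}
|AC| ∈ {2·√(853 - 414·√(2))}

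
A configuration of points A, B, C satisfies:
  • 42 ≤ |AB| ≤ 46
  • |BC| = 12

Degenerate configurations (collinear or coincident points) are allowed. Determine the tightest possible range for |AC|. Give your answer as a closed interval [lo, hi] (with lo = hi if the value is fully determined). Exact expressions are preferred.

|AC| ∈ [30, 58]  (≈ [30.0000, 58.0000])

|AB| ∈ [42, 46]
|BC| ∈ {12}
|AC| ∈ [30, 58]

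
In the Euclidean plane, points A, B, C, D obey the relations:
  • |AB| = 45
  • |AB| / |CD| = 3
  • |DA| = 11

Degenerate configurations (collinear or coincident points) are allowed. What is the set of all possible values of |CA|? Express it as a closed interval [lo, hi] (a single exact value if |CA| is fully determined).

|AB| ∈ {45}
|AD| ∈ {11}
|CD| ∈ {15}
|BD| ∈ [34, 56]
|AC| ∈ [4, 26]
|BC| ∈ [19, 71]

|CA| ∈ [4, 26]  (≈ [4.0000, 26.0000])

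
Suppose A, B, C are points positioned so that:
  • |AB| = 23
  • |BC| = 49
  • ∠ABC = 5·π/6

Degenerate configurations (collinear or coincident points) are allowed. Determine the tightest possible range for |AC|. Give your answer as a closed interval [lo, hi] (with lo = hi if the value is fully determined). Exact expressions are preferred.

|AC| = √(1127·√(3) + 2930)  (≈ 69.8715)

|AB| ∈ {23}
|BC| ∈ {49}
|AC| ∈ {√(1127·√(3) + 2930)}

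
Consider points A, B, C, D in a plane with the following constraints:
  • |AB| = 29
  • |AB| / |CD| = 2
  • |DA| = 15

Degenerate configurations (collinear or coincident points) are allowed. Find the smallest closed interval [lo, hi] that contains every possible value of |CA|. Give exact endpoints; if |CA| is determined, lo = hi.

|AB| ∈ {29}
|AD| ∈ {15}
|CD| ∈ {29/2}
|BD| ∈ [14, 44]
|AC| ∈ [1/2, 59/2]
|BC| ∈ [0, 117/2]

|CA| ∈ [1/2, 59/2]  (≈ [0.5000, 29.5000])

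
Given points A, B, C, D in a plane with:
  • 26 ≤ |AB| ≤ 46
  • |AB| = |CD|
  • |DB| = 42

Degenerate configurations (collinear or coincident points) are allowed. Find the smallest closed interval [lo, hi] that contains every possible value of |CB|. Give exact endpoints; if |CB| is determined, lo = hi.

|CB| ∈ [0, 88]  (≈ [0.0000, 88.0000])

|AB| ∈ [26, 46]
|BD| ∈ {42}
|CD| ∈ [26, 46]
|AD| ∈ [0, 88]
|BC| ∈ [0, 88]
|AC| ∈ [0, 134]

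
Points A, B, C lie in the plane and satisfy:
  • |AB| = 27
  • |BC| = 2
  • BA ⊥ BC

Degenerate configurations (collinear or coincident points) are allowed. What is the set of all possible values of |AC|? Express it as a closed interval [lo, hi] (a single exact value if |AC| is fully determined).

|AB| ∈ {27}
|BC| ∈ {2}
|AC| ∈ {√(733)}

|AC| = √(733)  (≈ 27.0740)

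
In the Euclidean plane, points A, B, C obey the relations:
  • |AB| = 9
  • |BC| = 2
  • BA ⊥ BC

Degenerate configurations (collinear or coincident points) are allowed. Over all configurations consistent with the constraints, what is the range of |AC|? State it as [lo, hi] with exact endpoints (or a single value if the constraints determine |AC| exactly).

|AC| = √(85)  (≈ 9.2195)

|AB| ∈ {9}
|BC| ∈ {2}
|AC| ∈ {√(85)}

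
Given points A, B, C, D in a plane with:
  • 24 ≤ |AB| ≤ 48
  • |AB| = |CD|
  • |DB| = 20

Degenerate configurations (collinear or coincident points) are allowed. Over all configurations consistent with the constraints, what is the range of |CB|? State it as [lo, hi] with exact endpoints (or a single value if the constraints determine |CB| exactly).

|CB| ∈ [4, 68]  (≈ [4.0000, 68.0000])

|AB| ∈ [24, 48]
|BD| ∈ {20}
|CD| ∈ [24, 48]
|AD| ∈ [4, 68]
|BC| ∈ [4, 68]
|AC| ∈ [0, 116]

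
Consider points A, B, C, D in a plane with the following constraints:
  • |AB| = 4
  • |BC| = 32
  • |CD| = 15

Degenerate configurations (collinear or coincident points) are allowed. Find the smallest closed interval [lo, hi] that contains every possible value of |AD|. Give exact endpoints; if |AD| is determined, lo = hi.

|AD| ∈ [13, 51]  (≈ [13.0000, 51.0000])

|AB| ∈ {4}
|BC| ∈ {32}
|CD| ∈ {15}
|AC| ∈ [28, 36]
|BD| ∈ [17, 47]
|AD| ∈ [13, 51]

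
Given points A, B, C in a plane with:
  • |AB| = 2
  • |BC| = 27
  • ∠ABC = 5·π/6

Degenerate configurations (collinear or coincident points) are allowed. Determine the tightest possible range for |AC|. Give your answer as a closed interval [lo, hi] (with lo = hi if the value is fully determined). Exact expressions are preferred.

|AB| ∈ {2}
|BC| ∈ {27}
|AC| ∈ {√(54·√(3) + 733)}

|AC| = √(54·√(3) + 733)  (≈ 28.7494)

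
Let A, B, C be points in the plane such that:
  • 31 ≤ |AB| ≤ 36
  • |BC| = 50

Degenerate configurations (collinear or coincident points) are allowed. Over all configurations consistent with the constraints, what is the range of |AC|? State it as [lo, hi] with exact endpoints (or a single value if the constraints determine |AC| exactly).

|AB| ∈ [31, 36]
|BC| ∈ {50}
|AC| ∈ [14, 86]

|AC| ∈ [14, 86]  (≈ [14.0000, 86.0000])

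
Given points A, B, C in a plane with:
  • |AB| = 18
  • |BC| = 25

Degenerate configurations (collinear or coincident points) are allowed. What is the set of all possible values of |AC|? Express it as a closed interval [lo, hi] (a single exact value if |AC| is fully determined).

|AC| ∈ [7, 43]  (≈ [7.0000, 43.0000])

|AB| ∈ {18}
|BC| ∈ {25}
|AC| ∈ [7, 43]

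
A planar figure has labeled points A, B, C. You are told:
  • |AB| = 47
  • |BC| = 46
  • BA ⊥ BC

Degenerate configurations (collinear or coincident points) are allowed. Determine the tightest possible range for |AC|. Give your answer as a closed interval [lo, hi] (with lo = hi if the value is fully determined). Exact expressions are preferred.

|AB| ∈ {47}
|BC| ∈ {46}
|AC| ∈ {5·√(173)}

|AC| = 5·√(173)  (≈ 65.7647)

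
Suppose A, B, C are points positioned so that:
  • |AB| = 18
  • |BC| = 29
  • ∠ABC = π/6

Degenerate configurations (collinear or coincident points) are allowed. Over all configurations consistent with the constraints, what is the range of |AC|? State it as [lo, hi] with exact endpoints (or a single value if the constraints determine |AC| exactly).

|AB| ∈ {18}
|BC| ∈ {29}
|AC| ∈ {√(1165 - 522·√(3))}

|AC| = √(1165 - 522·√(3))  (≈ 16.1515)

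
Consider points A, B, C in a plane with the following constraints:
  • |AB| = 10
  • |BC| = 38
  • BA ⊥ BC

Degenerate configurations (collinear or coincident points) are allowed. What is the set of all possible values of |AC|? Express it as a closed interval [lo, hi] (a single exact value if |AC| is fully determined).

|AB| ∈ {10}
|BC| ∈ {38}
|AC| ∈ {2·√(386)}

|AC| = 2·√(386)  (≈ 39.2938)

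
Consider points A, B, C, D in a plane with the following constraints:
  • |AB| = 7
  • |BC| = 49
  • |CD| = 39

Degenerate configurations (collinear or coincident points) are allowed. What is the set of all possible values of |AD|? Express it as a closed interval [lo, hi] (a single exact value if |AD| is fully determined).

|AB| ∈ {7}
|BC| ∈ {49}
|CD| ∈ {39}
|AC| ∈ [42, 56]
|BD| ∈ [10, 88]
|AD| ∈ [3, 95]

|AD| ∈ [3, 95]  (≈ [3.0000, 95.0000])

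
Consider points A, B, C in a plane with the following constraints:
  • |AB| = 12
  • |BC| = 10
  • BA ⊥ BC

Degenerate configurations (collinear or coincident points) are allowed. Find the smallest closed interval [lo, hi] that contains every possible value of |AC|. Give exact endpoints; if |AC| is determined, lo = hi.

|AC| = 2·√(61)  (≈ 15.6205)

|AB| ∈ {12}
|BC| ∈ {10}
|AC| ∈ {2·√(61)}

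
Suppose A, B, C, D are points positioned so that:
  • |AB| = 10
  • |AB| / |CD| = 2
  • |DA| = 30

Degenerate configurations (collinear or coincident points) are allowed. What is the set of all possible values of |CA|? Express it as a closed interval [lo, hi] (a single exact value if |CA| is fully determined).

|CA| ∈ [25, 35]  (≈ [25.0000, 35.0000])

|AB| ∈ {10}
|AD| ∈ {30}
|CD| ∈ {5}
|BD| ∈ [20, 40]
|AC| ∈ [25, 35]
|BC| ∈ [15, 45]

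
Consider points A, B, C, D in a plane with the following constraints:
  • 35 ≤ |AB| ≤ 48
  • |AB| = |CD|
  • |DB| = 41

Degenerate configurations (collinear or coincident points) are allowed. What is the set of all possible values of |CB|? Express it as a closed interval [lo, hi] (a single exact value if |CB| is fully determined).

|CB| ∈ [0, 89]  (≈ [0.0000, 89.0000])

|AB| ∈ [35, 48]
|BD| ∈ {41}
|CD| ∈ [35, 48]
|AD| ∈ [0, 89]
|BC| ∈ [0, 89]
|AC| ∈ [0, 137]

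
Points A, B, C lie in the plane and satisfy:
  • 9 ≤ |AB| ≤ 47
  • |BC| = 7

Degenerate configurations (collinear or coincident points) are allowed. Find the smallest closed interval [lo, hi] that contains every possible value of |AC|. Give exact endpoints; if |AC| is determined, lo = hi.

|AC| ∈ [2, 54]  (≈ [2.0000, 54.0000])

|AB| ∈ [9, 47]
|BC| ∈ {7}
|AC| ∈ [2, 54]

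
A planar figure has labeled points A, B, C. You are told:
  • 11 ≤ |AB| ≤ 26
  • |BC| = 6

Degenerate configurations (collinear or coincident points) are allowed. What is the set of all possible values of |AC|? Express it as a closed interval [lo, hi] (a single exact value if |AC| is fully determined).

|AC| ∈ [5, 32]  (≈ [5.0000, 32.0000])

|AB| ∈ [11, 26]
|BC| ∈ {6}
|AC| ∈ [5, 32]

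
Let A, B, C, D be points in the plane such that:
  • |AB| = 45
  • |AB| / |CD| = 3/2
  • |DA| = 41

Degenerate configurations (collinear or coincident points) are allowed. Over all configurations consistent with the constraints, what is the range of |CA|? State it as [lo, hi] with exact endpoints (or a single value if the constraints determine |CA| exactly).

|AB| ∈ {45}
|AD| ∈ {41}
|CD| ∈ {30}
|BD| ∈ [4, 86]
|AC| ∈ [11, 71]
|BC| ∈ [0, 116]

|CA| ∈ [11, 71]  (≈ [11.0000, 71.0000])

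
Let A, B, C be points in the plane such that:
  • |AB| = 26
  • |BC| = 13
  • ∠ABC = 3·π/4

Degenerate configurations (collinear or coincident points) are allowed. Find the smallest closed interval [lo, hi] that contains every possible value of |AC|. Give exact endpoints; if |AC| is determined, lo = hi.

|AC| = 13·√(2·√(2) + 5)  (≈ 36.3731)

|AB| ∈ {26}
|BC| ∈ {13}
|AC| ∈ {13·√(2·√(2) + 5)}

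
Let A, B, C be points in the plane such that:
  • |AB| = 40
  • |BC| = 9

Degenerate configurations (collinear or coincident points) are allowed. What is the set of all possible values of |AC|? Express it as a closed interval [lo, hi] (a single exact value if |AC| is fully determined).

|AC| ∈ [31, 49]  (≈ [31.0000, 49.0000])

|AB| ∈ {40}
|BC| ∈ {9}
|AC| ∈ [31, 49]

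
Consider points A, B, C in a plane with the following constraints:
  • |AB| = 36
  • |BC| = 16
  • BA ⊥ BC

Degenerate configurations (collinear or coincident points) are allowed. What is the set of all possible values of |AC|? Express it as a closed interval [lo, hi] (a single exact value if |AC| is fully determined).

|AB| ∈ {36}
|BC| ∈ {16}
|AC| ∈ {4·√(97)}

|AC| = 4·√(97)  (≈ 39.3954)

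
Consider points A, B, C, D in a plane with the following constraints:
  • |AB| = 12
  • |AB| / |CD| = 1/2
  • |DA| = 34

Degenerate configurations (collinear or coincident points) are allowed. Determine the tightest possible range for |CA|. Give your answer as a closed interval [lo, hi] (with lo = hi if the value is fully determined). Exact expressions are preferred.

|CA| ∈ [10, 58]  (≈ [10.0000, 58.0000])

|AB| ∈ {12}
|AD| ∈ {34}
|CD| ∈ {24}
|BD| ∈ [22, 46]
|AC| ∈ [10, 58]
|BC| ∈ [0, 70]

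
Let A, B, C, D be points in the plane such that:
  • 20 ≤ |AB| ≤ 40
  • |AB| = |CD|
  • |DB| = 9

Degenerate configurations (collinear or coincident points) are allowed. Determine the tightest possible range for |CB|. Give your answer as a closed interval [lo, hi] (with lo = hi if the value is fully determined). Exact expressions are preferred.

|AB| ∈ [20, 40]
|BD| ∈ {9}
|CD| ∈ [20, 40]
|AD| ∈ [11, 49]
|BC| ∈ [11, 49]
|AC| ∈ [0, 89]

|CB| ∈ [11, 49]  (≈ [11.0000, 49.0000])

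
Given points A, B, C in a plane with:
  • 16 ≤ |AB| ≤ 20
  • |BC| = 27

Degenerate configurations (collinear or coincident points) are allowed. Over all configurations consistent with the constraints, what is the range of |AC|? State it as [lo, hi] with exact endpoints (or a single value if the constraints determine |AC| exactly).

|AB| ∈ [16, 20]
|BC| ∈ {27}
|AC| ∈ [7, 47]

|AC| ∈ [7, 47]  (≈ [7.0000, 47.0000])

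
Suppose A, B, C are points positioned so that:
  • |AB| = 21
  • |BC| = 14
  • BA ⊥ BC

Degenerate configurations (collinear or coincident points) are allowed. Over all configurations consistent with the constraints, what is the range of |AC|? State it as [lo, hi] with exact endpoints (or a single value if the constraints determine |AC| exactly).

|AB| ∈ {21}
|BC| ∈ {14}
|AC| ∈ {7·√(13)}

|AC| = 7·√(13)  (≈ 25.2389)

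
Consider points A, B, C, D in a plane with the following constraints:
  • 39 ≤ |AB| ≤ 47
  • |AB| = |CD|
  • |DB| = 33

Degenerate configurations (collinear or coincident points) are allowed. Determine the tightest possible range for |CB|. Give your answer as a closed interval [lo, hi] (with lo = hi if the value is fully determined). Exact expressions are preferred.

|CB| ∈ [6, 80]  (≈ [6.0000, 80.0000])

|AB| ∈ [39, 47]
|BD| ∈ {33}
|CD| ∈ [39, 47]
|AD| ∈ [6, 80]
|BC| ∈ [6, 80]
|AC| ∈ [0, 127]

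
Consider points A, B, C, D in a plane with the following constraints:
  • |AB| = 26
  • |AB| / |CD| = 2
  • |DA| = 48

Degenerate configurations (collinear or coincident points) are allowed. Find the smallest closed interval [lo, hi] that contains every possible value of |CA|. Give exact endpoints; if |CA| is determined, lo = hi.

|CA| ∈ [35, 61]  (≈ [35.0000, 61.0000])

|AB| ∈ {26}
|AD| ∈ {48}
|CD| ∈ {13}
|BD| ∈ [22, 74]
|AC| ∈ [35, 61]
|BC| ∈ [9, 87]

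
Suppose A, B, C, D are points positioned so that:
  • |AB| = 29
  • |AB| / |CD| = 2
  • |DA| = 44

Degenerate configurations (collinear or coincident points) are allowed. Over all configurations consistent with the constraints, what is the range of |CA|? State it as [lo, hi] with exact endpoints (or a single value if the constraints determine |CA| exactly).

|CA| ∈ [59/2, 117/2]  (≈ [29.5000, 58.5000])

|AB| ∈ {29}
|AD| ∈ {44}
|CD| ∈ {29/2}
|BD| ∈ [15, 73]
|AC| ∈ [59/2, 117/2]
|BC| ∈ [1/2, 175/2]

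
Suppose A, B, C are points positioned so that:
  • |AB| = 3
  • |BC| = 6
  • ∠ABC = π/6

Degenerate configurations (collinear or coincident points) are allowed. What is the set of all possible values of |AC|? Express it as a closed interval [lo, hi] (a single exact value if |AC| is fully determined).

|AC| = 3·√(5 - 2·√(3))  (≈ 3.7179)

|AB| ∈ {3}
|BC| ∈ {6}
|AC| ∈ {3·√(5 - 2·√(3))}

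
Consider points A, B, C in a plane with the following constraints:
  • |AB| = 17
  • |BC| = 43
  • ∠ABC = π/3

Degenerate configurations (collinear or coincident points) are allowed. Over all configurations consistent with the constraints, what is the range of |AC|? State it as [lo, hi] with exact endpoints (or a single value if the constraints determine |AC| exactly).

|AC| = √(1407)  (≈ 37.5100)

|AB| ∈ {17}
|BC| ∈ {43}
|AC| ∈ {√(1407)}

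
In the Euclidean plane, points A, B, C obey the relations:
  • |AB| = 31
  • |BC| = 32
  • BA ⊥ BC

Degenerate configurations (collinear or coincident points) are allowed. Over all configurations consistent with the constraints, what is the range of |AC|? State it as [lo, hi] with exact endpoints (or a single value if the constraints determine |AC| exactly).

|AC| = √(1985)  (≈ 44.5533)

|AB| ∈ {31}
|BC| ∈ {32}
|AC| ∈ {√(1985)}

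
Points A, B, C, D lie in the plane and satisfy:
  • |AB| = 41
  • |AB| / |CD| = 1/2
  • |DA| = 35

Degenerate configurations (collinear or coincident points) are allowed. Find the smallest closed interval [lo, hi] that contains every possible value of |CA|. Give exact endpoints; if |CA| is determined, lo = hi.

|CA| ∈ [47, 117]  (≈ [47.0000, 117.0000])

|AB| ∈ {41}
|AD| ∈ {35}
|CD| ∈ {82}
|BD| ∈ [6, 76]
|AC| ∈ [47, 117]
|BC| ∈ [6, 158]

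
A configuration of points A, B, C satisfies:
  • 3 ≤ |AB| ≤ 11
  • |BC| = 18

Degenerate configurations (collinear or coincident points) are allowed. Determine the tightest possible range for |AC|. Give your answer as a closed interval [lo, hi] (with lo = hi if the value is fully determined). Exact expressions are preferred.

|AC| ∈ [7, 29]  (≈ [7.0000, 29.0000])

|AB| ∈ [3, 11]
|BC| ∈ {18}
|AC| ∈ [7, 29]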